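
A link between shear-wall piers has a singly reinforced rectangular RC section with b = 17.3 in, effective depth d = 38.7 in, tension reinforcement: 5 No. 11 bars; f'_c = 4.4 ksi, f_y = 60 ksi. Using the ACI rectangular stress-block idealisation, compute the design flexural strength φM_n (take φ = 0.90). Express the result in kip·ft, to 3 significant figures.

φM_n ≈ 1230 kip·ft

A_s = 5 × 1.56 = 7.8 in².
T = A_s f_y = 7.8 × 60 = 468 kips.
a = T/(0.85 f'_c b) = 468/(0.85 × 4.4 × 17.3) = 7.233 in.
M_n = T(d − a/2) = 468 × (38.7 − 3.6165) = 16419.1 kip·in = 16419.1/12 = 1368.26 kip·ft.
φM_n = 0.90 × 1368.26 = 1231.43 kip·ft.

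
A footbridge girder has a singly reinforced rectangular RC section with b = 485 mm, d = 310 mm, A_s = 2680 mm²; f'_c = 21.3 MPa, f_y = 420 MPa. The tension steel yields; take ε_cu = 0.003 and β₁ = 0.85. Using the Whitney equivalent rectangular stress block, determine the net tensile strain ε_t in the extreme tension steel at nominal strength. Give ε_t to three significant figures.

ε_t ≈ 0.00317

a = A_s f_y/(0.85 f'_c b) = 128.19 mm.
β₁ = 0.85, so c = a/β₁ = 128.19/0.85 = 150.81 mm.
From the linear strain diagram with ε_cu = 0.003: ε_t = 0.003 (d − c)/c = 0.003 × (310 − 150.81)/150.81 = 0.00317.
ε_t < 0.004 — the section is over-reinforced for flexure under ACI limits.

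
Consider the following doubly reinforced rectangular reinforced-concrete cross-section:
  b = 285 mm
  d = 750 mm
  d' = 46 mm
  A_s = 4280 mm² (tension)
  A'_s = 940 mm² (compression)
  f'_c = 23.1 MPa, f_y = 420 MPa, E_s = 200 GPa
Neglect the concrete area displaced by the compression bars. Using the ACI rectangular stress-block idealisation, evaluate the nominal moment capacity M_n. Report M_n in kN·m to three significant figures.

M_n ≈ 1150 kN·m

Assume both tension and compression steel yield.
Net tension couple steel: A_s − A'_s = 3340 mm².
a = (A_s − A'_s) f_y / (0.85 f'_c b) = 1402800/(0.85 × 23.1 × 285) = 250.68 mm.
c = a/β₁ = 250.68/0.85 = 294.92 mm; ε'_s = 0.003(c − d')/c = 0.0025 ≥ f_y/E_s = 0.0021, so compression steel does yield.
M_n = (A_s − A'_s) f_y (d − a/2) + A'_s f_y (d − d') = [1402800 × (750 − 125.34) + 394800 × (750 − 46)] × 10⁻⁶ = 876.27 + 277.94 = 1154.21 kN·m.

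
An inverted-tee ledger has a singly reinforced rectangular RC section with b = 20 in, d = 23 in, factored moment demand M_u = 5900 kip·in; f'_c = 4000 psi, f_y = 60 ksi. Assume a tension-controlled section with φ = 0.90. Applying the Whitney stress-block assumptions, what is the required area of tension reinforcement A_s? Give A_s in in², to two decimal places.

A_s ≈ 5.29 in²

M_n = M_u/φ = 5900/0.90 = 6555.56 kip·in.
From M_n = 0.85 f'_c a b (d − a/2):
a = d − √(d² − 2M_n/(0.85 f'_c b)) = 23 − √(23² − 2 × 6555.56/(0.85 × 4 × 20)) = 4.665 in.
A_s = 0.85 f'_c a b / f_y = 0.85 × 4 × 4.665 × 20 / 60 = 5.287 in².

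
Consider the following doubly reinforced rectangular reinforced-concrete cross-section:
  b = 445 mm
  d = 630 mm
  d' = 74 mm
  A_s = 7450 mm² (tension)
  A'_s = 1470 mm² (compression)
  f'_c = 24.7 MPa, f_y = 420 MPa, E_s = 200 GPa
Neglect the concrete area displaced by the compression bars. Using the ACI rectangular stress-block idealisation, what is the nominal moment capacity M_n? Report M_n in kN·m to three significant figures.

Assume both tension and compression steel yield.
Net tension couple steel: A_s − A'_s = 5980 mm².
a = (A_s − A'_s) f_y / (0.85 f'_c b) = 2511600/(0.85 × 24.7 × 445) = 268.83 mm.
c = a/β₁ = 268.83/0.85 = 316.27 mm; ε'_s = 0.003(c − d')/c = 0.0023 ≥ f_y/E_s = 0.0021, so compression steel does yield.
M_n = (A_s − A'_s) f_y (d − a/2) + A'_s f_y (d − d') = [2511600 × (630 − 134.415) + 617400 × (630 − 74)] × 10⁻⁶ = 1244.71 + 343.27 = 1587.98 kN·m.

M_n ≈ 1590 kN·m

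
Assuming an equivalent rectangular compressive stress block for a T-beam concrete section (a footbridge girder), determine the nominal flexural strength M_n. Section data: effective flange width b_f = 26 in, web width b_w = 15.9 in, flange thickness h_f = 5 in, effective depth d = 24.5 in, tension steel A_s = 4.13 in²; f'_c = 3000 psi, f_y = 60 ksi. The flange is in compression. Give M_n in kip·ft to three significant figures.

M_n ≈ 467 kip·ft

Tension: T = A_s f_y = 4.13 × 60 = 247.8 kips.
Try a within the flange: a = T/(0.85 f'_c b_f) = 247.8/(0.85 × 3 × 26) = 3.738 in.
Since a = 3.738 ≤ h_f = 5 in, the stress block lies entirely in the flange; analyse as a rectangular beam of width b_f.
M_n = T(d − a/2) = 247.8 × (24.5 − 1.869) = 5608.0 kip·in.
M_n = 5608.0/12 = 467.33 kip·ft.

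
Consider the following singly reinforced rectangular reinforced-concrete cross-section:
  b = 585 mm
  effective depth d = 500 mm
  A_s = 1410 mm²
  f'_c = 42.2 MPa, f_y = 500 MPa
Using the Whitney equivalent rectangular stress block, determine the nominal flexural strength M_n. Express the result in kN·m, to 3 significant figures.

T = A_s f_y = 1410 × 500 = 705000 N = 705 kN.
From C = T: a = T/(0.85 f'_c b) = 705000/(0.85 × 42.2 × 585) = 33.60 mm.
M_n = T(d − a/2) = 705 kN × (500 − 16.8) mm = 340.66 kN·m.

M_n ≈ 341 kN·m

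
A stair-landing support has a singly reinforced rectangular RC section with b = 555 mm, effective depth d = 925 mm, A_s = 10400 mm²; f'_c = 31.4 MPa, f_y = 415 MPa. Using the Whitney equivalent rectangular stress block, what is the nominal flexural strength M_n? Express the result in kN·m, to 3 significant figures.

M_n ≈ 3360 kN·m

T = A_s f_y = 10400 × 415 = 4316000 N = 4316 kN.
From C = T: a = T/(0.85 f'_c b) = 4316000/(0.85 × 31.4 × 555) = 291.37 mm.
M_n = T(d − a/2) = 4316 kN × (925 − 145.685) mm = 3363.52 kN·m.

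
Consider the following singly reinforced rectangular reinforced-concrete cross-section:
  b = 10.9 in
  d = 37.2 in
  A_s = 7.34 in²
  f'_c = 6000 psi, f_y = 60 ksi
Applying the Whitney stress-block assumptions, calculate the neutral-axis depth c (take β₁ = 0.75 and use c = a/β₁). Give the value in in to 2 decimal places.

c ≈ 10.56 in

T = A_s f_y = 7.34 × 60 = 440.4 kips.
a = T/(0.85 f'_c b) = 440.4/(0.85 × 6 × 10.9) = 7.9223 in.
With β₁ = 0.75, c = a/β₁ = 7.9223/0.75 = 10.56 in.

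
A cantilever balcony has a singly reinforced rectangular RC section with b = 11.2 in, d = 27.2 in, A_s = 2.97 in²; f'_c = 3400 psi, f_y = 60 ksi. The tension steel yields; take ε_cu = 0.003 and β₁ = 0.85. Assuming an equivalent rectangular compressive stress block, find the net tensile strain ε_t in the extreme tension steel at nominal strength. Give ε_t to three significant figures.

a = A_s f_y/(0.85 f'_c b) = 5.505 in.
β₁ = 0.85, so c = a/β₁ = 5.505/0.85 = 6.476 in.
From the linear strain diagram with ε_cu = 0.003: ε_t = 0.003 (d − c)/c = 0.003 × (27.2 − 6.476)/6.476 = 0.00960.
Since ε_t ≥ 0.005, the section is tension-controlled.

ε_t ≈ 0.00960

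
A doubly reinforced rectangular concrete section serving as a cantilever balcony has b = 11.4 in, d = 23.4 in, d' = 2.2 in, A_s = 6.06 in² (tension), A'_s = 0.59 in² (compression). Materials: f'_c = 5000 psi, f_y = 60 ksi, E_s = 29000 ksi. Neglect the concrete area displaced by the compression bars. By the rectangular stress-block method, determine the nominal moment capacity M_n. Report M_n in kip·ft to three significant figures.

Assume both steels yield.
a = (A_s − A'_s) f_y/(0.85 f'_c b) = (6.06 − 0.59) × 60/(0.85 × 5 × 11.4) = 6.774 in.
c = a/β₁ = 6.774/0.8 = 8.468 in; ε'_s = 0.003(c − d')/c = 0.0022 ≥ ε_y = 0.0021, so the compression steel yields.
M_n = (A_s − A'_s) f_y (d − a/2) + A'_s f_y (d − d') = 328.2 × (23.4 − 3.387) + 35.4 × (23.4 − 2.2) = 6568.3 + 750.5 = 7318.8 kip·in = 7318.8/12 = 609.90 kip·ft.

M_n ≈ 610 kip·ft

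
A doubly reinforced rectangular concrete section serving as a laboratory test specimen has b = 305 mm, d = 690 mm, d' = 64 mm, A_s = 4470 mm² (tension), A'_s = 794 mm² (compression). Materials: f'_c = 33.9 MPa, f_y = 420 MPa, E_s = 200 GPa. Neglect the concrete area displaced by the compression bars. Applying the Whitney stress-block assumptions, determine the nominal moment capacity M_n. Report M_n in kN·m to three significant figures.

Assume both tension and compression steel yield.
Net tension couple steel: A_s − A'_s = 3676 mm².
a = (A_s − A'_s) f_y / (0.85 f'_c b) = 1543920/(0.85 × 33.9 × 305) = 175.67 mm.
c = a/β₁ = 175.67/0.808 = 217.41 mm; ε'_s = 0.003(c − d')/c = 0.0021 ≥ f_y/E_s = 0.0021, so compression steel does yield.
M_n = (A_s − A'_s) f_y (d − a/2) + A'_s f_y (d − d') = [1543920 × (690 − 87.835) + 333480 × (690 − 64)] × 10⁻⁶ = 929.69 + 208.76 = 1138.45 kN·m.

M_n ≈ 1140 kN·m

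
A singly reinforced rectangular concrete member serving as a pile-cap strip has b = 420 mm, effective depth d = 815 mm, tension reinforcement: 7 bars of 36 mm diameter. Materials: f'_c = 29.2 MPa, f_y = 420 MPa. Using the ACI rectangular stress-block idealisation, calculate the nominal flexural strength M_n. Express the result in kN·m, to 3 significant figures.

A_s = 7 × 1018 = 7126 mm².
T = A_s f_y = 7126 × 420 = 2992920 N = 2992.92 kN.
From C = T: a = T/(0.85 f'_c b) = 2992920/(0.85 × 29.2 × 420) = 287.11 mm.
M_n = T(d − a/2) = 2992.92 kN × (815 − 143.555) mm = 2009.58 kN·m.

M_n ≈ 2010 kN·m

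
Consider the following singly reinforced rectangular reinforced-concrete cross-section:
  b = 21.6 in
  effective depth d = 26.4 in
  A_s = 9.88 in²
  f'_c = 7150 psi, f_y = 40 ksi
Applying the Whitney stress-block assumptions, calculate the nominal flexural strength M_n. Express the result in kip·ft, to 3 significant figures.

M_n ≈ 820 kip·ft

T = A_s f_y = 9.88 × 40 = 395.2 kips.
a = T/(0.85 f'_c b) = 395.2/(0.85 × 7.15 × 21.6) = 3.010 in.
M_n = T(d − a/2) = 395.2 × (26.4 − 1.505) = 9838.5 kip·in = 9838.5/12 = 819.88 kip·ft.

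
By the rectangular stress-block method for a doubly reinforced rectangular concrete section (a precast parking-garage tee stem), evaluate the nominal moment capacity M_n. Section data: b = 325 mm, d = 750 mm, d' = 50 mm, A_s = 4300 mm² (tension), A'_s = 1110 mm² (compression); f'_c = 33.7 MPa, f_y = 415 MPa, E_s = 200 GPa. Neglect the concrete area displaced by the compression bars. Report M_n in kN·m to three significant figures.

M_n ≈ 1220 kN·m

Assume both tension and compression steel yield.
Net tension couple steel: A_s − A'_s = 3190 mm².
a = (A_s − A'_s) f_y / (0.85 f'_c b) = 1323850/(0.85 × 33.7 × 325) = 142.20 mm.
c = a/β₁ = 142.20/0.809 = 175.77 mm; ε'_s = 0.003(c − d')/c = 0.0021 ≥ f_y/E_s = 0.0021, so compression steel does yield.
M_n = (A_s − A'_s) f_y (d − a/2) + A'_s f_y (d − d') = [1323850 × (750 − 71.1) + 460650 × (750 − 50)] × 10⁻⁶ = 898.76 + 322.46 = 1221.22 kN·m.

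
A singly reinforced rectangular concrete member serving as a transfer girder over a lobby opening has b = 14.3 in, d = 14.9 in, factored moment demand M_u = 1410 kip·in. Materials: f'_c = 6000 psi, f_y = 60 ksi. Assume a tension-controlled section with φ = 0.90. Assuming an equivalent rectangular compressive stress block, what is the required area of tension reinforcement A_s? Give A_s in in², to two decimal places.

A_s ≈ 1.85 in²

M_n = M_u/φ = 1410/0.90 = 1566.67 kip·in.
From M_n = 0.85 f'_c a b (d − a/2):
a = d − √(d² − 2M_n/(0.85 f'_c b)) = 14.9 − √(14.9² − 2 × 1566.67/(0.85 × 6 × 14.3)) = 1.519 in.
A_s = 0.85 f'_c a b / f_y = 0.85 × 6 × 1.519 × 14.3 / 60 = 1.846 in².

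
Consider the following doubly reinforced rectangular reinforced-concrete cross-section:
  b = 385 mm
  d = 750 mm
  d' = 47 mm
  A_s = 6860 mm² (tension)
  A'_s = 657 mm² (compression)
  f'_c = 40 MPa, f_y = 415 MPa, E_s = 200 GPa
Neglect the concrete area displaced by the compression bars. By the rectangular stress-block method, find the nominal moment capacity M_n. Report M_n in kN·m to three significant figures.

Assume both tension and compression steel yield.
Net tension couple steel: A_s − A'_s = 6203 mm².
a = (A_s − A'_s) f_y / (0.85 f'_c b) = 2574245/(0.85 × 40 × 385) = 196.66 mm.
c = a/β₁ = 196.66/0.764 = 257.41 mm; ε'_s = 0.003(c − d')/c = 0.0025 ≥ f_y/E_s = 0.0021, so compression steel does yield.
M_n = (A_s − A'_s) f_y (d − a/2) + A'_s f_y (d − d') = [2574245 × (750 − 98.33) + 272655 × (750 − 47)] × 10⁻⁶ = 1677.56 + 191.68 = 1869.24 kN·m.

M_n ≈ 1870 kN·m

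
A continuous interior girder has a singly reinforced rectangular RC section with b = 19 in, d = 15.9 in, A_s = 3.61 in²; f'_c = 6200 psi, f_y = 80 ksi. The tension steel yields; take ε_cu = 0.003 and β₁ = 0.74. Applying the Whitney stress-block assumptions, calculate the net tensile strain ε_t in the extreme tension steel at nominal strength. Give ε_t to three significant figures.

a = A_s f_y/(0.85 f'_c b) = 2.884 in.
β₁ = 0.74, so c = a/β₁ = 2.884/0.74 = 3.897 in.
From the linear strain diagram with ε_cu = 0.003: ε_t = 0.003 (d − c)/c = 0.003 × (15.9 − 3.897)/3.897 = 0.00924.
Since ε_t ≥ 0.005, the section is tension-controlled.

ε_t ≈ 0.00924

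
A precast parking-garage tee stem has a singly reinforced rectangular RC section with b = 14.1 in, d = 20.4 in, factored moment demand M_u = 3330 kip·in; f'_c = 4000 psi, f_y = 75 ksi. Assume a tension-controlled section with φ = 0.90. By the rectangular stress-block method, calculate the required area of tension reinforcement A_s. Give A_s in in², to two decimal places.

M_n = M_u/φ = 3330/0.90 = 3700 kip·in.
From M_n = 0.85 f'_c a b (d − a/2):
a = d − √(d² − 2M_n/(0.85 f'_c b)) = 20.4 − √(20.4² − 2 × 3700/(0.85 × 4 × 14.1)) = 4.220 in.
A_s = 0.85 f'_c a b / f_y = 0.85 × 4 × 4.220 × 14.1 / 75 = 2.697 in².

A_s ≈ 2.70 in²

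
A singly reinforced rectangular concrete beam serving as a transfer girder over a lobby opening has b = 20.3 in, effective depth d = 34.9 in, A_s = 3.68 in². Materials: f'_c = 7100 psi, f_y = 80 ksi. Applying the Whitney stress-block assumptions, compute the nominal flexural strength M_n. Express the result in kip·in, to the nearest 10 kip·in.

T = A_s f_y = 3.68 × 80 = 294.4 kips.
a = T/(0.85 f'_c b) = 294.4/(0.85 × 7.1 × 20.3) = 2.403 in.
M_n = T(d − a/2) = 294.4 × (34.9 − 1.2015) = 9920.8 kip·in.

M_n ≈ 9920 kip·in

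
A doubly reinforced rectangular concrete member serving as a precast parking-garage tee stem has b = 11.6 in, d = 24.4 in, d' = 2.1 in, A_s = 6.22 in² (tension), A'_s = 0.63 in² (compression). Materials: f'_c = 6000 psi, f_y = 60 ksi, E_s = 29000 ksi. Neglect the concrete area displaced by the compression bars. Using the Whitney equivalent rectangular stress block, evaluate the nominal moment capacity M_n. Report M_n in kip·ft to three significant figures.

Assume both steels yield.
a = (A_s − A'_s) f_y/(0.85 f'_c b) = (6.22 − 0.63) × 60/(0.85 × 6 × 11.6) = 5.669 in.
c = a/β₁ = 5.669/0.75 = 7.559 in; ε'_s = 0.003(c − d')/c = 0.0022 ≥ ε_y = 0.0021, so the compression steel yields.
M_n = (A_s − A'_s) f_y (d − a/2) + A'_s f_y (d − d') = 335.4 × (24.4 − 2.8345) + 37.8 × (24.4 − 2.1) = 7233.1 + 842.9 = 8076.0 kip·in = 8076.0/12 = 673.00 kip·ft.

M_n ≈ 673 kip·ft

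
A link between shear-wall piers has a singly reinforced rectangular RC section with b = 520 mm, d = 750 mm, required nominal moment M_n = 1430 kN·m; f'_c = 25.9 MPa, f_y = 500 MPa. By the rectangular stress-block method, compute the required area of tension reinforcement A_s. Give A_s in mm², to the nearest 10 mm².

A_s ≈ 4370 mm²

With M_n = 0.85 f'_c a b (d − a/2), solve the quadratic for a:
a = d − √(d² − 2M_n/(0.85 f'_c b)) = 750 − √(750² − 2 × 1430×10⁶/(0.85 × 25.9 × 520)) = 190.83 mm.
A_s = 0.85 f'_c a b / f_y = 0.85 × 25.9 × 190.83 × 520 / 500 = 4369.2 mm².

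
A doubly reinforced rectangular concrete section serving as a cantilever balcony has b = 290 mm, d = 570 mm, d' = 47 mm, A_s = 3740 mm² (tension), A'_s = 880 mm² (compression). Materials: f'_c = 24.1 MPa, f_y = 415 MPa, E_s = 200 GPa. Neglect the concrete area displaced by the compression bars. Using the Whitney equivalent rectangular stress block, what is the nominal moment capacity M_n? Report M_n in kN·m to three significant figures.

M_n ≈ 749 kN·m

Assume both tension and compression steel yield.
Net tension couple steel: A_s − A'_s = 2860 mm².
a = (A_s − A'_s) f_y / (0.85 f'_c b) = 1186900/(0.85 × 24.1 × 290) = 199.79 mm.
c = a/β₁ = 199.79/0.85 = 235.05 mm; ε'_s = 0.003(c − d')/c = 0.0024 ≥ f_y/E_s = 0.0021, so compression steel does yield.
M_n = (A_s − A'_s) f_y (d − a/2) + A'_s f_y (d − d') = [1186900 × (570 − 99.895) + 365200 × (570 − 47)] × 10⁻⁶ = 557.97 + 191.00 = 748.97 kN·m.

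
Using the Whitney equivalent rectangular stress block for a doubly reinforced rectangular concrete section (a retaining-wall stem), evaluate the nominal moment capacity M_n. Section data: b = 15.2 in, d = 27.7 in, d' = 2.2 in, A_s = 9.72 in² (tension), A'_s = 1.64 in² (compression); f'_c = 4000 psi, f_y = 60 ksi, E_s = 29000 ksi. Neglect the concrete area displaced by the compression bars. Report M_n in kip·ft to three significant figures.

M_n ≈ 1140 kip·ft

Assume both steels yield.
a = (A_s − A'_s) f_y/(0.85 f'_c b) = (9.72 − 1.64) × 60/(0.85 × 4 × 15.2) = 9.381 in.
c = a/β₁ = 9.381/0.85 = 11.036 in; ε'_s = 0.003(c − d')/c = 0.0024 ≥ ε_y = 0.0021, so the compression steel yields.
M_n = (A_s − A'_s) f_y (d − a/2) + A'_s f_y (d − d') = 484.8 × (27.7 − 4.6905) + 98.4 × (27.7 − 2.2) = 11155.0 + 2509.2 = 13664.2 kip·in = 13664.2/12 = 1138.68 kip·ft.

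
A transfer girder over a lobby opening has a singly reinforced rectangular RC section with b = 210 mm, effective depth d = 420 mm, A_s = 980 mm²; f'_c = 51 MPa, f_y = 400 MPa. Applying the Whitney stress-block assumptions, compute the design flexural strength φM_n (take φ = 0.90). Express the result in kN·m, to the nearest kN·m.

T = A_s f_y = 980 × 400 = 392000 N = 392 kN.
From C = T: a = T/(0.85 f'_c b) = 392000/(0.85 × 51 × 210) = 43.06 mm.
M_n = T(d − a/2) = 392 kN × (420 − 21.53) mm = 156.20 kN·m.
φM_n = 0.90 × 156.20 = 140.58 kN·m.

φM_n ≈ 141 kN·m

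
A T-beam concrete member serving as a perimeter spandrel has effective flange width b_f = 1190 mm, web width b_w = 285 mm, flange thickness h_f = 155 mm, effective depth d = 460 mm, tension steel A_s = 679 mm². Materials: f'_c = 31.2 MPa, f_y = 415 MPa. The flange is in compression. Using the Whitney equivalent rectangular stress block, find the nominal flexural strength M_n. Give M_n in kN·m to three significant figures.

Tension: T = A_s f_y = 679 × 415 = 281785 N.
Try a within the flange: a = T/(0.85 f'_c b_f) = 281785/(0.85 × 31.2 × 1190) = 8.93 mm.
Since a = 8.93 ≤ h_f = 155 mm, the stress block lies entirely in the flange; analyse as a rectangular beam of width b_f.
M_n = T(d − a/2) = 281785 × (460 − 4.465) = 128.36 × 10⁶ N·mm.
M_n = 128.36 kN·m.

M_n ≈ 128 kN·m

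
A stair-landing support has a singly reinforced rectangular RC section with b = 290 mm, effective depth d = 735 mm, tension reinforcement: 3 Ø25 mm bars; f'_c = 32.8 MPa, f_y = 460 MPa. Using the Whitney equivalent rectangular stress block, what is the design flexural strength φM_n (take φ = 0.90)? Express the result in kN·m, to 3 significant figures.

φM_n ≈ 423 kN·m

A_s = 3 × 491 = 1473 mm².
T = A_s f_y = 1473 × 460 = 677580 N = 677.58 kN.
From C = T: a = T/(0.85 f'_c b) = 677580/(0.85 × 32.8 × 290) = 83.80 mm.
M_n = T(d − a/2) = 677.58 kN × (735 − 41.9) mm = 469.63 kN·m.
φM_n = 0.90 × 469.63 = 422.67 kN·m.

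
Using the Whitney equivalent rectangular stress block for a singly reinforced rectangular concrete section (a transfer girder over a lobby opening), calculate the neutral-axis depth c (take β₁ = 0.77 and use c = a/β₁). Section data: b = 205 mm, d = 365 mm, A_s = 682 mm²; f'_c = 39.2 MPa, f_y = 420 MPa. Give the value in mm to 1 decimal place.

c ≈ 54.5 mm

T = A_s f_y = 682 × 420 = 286440 N = 286.44 kN.
Setting C = 0.85 f'_c a b equal to T: a = 286440/(0.85 × 39.2 × 205) = 41.935 mm.
With β₁ = 0.77, c = a/β₁ = 41.935/0.77 = 54.5 mm.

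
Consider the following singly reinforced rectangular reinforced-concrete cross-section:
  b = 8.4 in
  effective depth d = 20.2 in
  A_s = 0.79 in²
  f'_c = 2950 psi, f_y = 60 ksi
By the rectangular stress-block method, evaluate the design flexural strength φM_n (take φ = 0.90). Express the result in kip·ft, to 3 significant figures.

φM_n ≈ 67.8 kip·ft

T = A_s f_y = 0.79 × 60 = 47.4 kips.
a = T/(0.85 f'_c b) = 47.4/(0.85 × 2.95 × 8.4) = 2.250 in.
M_n = T(d − a/2) = 47.4 × (20.2 − 1.125) = 904.2 kip·in = 904.2/12 = 75.35 kip·ft.
φM_n = 0.90 × 75.35 = 67.82 kip·ft.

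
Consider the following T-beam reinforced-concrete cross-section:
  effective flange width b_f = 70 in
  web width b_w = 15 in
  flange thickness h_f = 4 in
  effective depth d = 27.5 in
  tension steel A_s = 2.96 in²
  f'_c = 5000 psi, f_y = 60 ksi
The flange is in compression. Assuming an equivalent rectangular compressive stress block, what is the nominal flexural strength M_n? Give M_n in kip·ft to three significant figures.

M_n ≈ 403 kip·ft

Tension: T = A_s f_y = 2.96 × 60 = 177.6 kips.
Try a within the flange: a = T/(0.85 f'_c b_f) = 177.6/(0.85 × 5 × 70) = 0.597 in.
Since a = 0.597 ≤ h_f = 4 in, the stress block lies entirely in the flange; analyse as a rectangular beam of width b_f.
M_n = T(d − a/2) = 177.6 × (27.5 − 0.2985) = 4831.0 kip·in.
M_n = 4831.0/12 = 402.58 kip·ft.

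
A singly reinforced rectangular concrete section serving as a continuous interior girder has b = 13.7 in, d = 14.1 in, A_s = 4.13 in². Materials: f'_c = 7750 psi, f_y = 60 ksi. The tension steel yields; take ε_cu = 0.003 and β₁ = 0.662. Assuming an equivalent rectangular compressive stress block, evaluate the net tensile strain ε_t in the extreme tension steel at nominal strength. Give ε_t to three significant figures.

ε_t ≈ 0.00720

a = A_s f_y/(0.85 f'_c b) = 2.746 in.
β₁ = 0.662, so c = a/β₁ = 2.746/0.662 = 4.148 in.
From the linear strain diagram with ε_cu = 0.003: ε_t = 0.003 (d − c)/c = 0.003 × (14.1 − 4.148)/4.148 = 0.00720.
Since ε_t ≥ 0.005, the section is tension-controlled.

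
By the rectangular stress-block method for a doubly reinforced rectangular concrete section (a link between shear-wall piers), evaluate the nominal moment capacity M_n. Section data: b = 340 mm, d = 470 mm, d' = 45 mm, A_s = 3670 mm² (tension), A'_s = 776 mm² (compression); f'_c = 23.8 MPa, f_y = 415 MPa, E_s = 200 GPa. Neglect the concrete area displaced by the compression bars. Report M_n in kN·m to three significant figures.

M_n ≈ 596 kN·m

Assume both tension and compression steel yield.
Net tension couple steel: A_s − A'_s = 2894 mm².
a = (A_s − A'_s) f_y / (0.85 f'_c b) = 1201010/(0.85 × 23.8 × 340) = 174.61 mm.
c = a/β₁ = 174.61/0.85 = 205.42 mm; ε'_s = 0.003(c − d')/c = 0.0023 ≥ f_y/E_s = 0.0021, so compression steel does yield.
M_n = (A_s − A'_s) f_y (d − a/2) + A'_s f_y (d − d') = [1201010 × (470 − 87.305) + 322040 × (470 − 45)] × 10⁻⁶ = 459.62 + 136.87 = 596.49 kN·m.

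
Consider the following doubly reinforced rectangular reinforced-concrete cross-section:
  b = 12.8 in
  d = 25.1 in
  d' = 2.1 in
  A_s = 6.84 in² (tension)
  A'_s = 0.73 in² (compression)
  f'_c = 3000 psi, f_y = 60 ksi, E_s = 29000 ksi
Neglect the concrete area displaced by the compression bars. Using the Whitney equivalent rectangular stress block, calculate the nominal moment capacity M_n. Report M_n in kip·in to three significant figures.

Assume both steels yield.
a = (A_s − A'_s) f_y/(0.85 f'_c b) = (6.84 − 0.73) × 60/(0.85 × 3 × 12.8) = 11.232 in.
c = a/β₁ = 11.232/0.85 = 13.214 in; ε'_s = 0.003(c − d')/c = 0.0025 ≥ ε_y = 0.0021, so the compression steel yields.
M_n = (A_s − A'_s) f_y (d − a/2) + A'_s f_y (d − d') = 366.6 × (25.1 − 5.616) + 43.8 × (25.1 − 2.1) = 7142.8 + 1007.4 = 8150.2 kip·in.

M_n ≈ 8150 kip·in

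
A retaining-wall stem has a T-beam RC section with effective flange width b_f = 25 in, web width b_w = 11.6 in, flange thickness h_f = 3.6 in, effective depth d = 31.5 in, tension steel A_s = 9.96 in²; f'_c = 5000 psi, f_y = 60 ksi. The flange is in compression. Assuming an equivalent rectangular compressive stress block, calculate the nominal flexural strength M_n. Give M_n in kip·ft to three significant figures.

Tension: T = A_s f_y = 9.96 × 60 = 597.6 kips.
Try a within the flange: a = T/(0.85 f'_c b_f) = 597.6/(0.85 × 5 × 25) = 5.624 in.
a = 5.624 > h_f = 3.6 in: the block extends into the web. Split into flange-overhang and web parts.
C_f = 0.85 f'_c (b_f − b_w) h_f = 0.85 × 5 × (25 − 11.6) × 3.6 = 205.0 kips.
Remaining web compression depth: a_w = (T − C_f)/(0.85 f'_c b_w) = (597.6 − 205.0)/(0.85 × 5 × 11.6) = 7.963 in.
M_n = C_f(d − h_f/2) + (T − C_f)(d − a_w/2) = 205.0 × (31.5 − 1.8) + 392.6 × (31.5 − 3.9815) = 6088.5 + 10803.8 = 16892.3 kip·in.
M_n = 16892.3/12 = 1407.69 kip·ft.

M_n ≈ 1410 kip·ft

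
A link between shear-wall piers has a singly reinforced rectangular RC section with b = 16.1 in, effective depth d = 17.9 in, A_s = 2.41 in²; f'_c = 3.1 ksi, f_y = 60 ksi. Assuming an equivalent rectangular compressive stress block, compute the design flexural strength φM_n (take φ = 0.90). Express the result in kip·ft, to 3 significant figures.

φM_n ≈ 176 kip·ft

T = A_s f_y = 2.41 × 60 = 144.6 kips.
a = T/(0.85 f'_c b) = 144.6/(0.85 × 3.1 × 16.1) = 3.408 in.
M_n = T(d − a/2) = 144.6 × (17.9 − 1.704) = 2341.9 kip·in = 2341.9/12 = 195.16 kip·ft.
φM_n = 0.90 × 195.16 = 175.64 kip·ft.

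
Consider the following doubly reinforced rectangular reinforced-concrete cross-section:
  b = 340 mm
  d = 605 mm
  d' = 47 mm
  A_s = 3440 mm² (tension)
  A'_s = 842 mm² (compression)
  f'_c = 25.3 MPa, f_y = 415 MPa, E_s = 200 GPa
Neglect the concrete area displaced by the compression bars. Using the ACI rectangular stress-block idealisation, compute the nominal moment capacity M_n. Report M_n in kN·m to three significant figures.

M_n ≈ 768 kN·m

Assume both tension and compression steel yield.
Net tension couple steel: A_s − A'_s = 2598 mm².
a = (A_s − A'_s) f_y / (0.85 f'_c b) = 1078170/(0.85 × 25.3 × 340) = 147.46 mm.
c = a/β₁ = 147.46/0.85 = 173.48 mm; ε'_s = 0.003(c − d')/c = 0.0022 ≥ f_y/E_s = 0.0021, so compression steel does yield.
M_n = (A_s − A'_s) f_y (d − a/2) + A'_s f_y (d − d') = [1078170 × (605 − 73.73) + 349430 × (605 − 47)] × 10⁻⁶ = 572.80 + 194.98 = 767.78 kN·m.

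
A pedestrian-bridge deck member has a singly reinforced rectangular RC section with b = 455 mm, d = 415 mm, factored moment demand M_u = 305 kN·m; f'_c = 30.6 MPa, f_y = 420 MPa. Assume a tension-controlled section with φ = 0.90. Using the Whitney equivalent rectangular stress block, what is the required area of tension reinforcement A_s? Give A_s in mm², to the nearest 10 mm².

M_n = M_u/φ = 305/0.90 = 338.889 kN·m.
With M_n = 0.85 f'_c a b (d − a/2), solve the quadratic for a:
a = d − √(d² − 2M_n/(0.85 f'_c b)) = 415 − √(415² − 2 × 338.889×10⁶/(0.85 × 30.6 × 455)) = 75.95 mm.
A_s = 0.85 f'_c a b / f_y = 0.85 × 30.6 × 75.95 × 455 / 420 = 2140.1 mm².

A_s ≈ 2140 mm²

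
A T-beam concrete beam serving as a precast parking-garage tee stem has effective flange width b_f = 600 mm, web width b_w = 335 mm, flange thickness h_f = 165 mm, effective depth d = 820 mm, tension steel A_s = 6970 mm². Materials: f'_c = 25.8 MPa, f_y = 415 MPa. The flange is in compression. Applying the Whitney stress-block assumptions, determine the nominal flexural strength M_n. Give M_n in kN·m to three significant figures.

M_n ≈ 2040 kN·m

Tension: T = A_s f_y = 6970 × 415 = 2892550 N.
Try a within the flange: a = T/(0.85 f'_c b_f) = 2892550/(0.85 × 25.8 × 600) = 219.83 mm.
a = 219.83 > h_f = 165 mm: the block extends into the web. Split into flange-overhang and web parts.
C_f = 0.85 f'_c (b_f − b_w) h_f = 0.85 × 25.8 × (600 − 335) × 165 = 958889 N.
Remaining web compression depth: a_w = (T − C_f)/(0.85 f'_c b_w) = (2892550 − 958889)/(0.85 × 25.8 × 335) = 263.21 mm.
M_n = C_f(d − h_f/2) + (T − C_f)(d − a_w/2) = 958889 × (820 − 82.5) + 1933661 × (820 − 131.605) = 707.18 + 1331.12 = 2038.30 × 10⁶ N·mm.
M_n = 2038.30 kN·m.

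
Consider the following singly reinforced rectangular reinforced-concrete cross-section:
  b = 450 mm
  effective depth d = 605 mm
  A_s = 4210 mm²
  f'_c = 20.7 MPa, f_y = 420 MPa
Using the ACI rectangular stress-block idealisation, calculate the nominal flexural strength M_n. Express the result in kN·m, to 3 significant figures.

M_n ≈ 872 kN·m

T = A_s f_y = 4210 × 420 = 1768200 N = 1768.2 kN.
From C = T: a = T/(0.85 f'_c b) = 1768200/(0.85 × 20.7 × 450) = 223.32 mm.
M_n = T(d − a/2) = 1768.2 kN × (605 − 111.66) mm = 872.32 kN·m.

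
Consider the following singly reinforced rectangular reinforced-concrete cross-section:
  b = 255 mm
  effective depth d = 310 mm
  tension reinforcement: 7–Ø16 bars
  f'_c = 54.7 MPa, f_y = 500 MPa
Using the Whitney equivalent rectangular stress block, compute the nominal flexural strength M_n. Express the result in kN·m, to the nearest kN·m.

A_s = 7 × 201 = 1407 mm².
T = A_s f_y = 1407 × 500 = 703500 N = 703.5 kN.
From C = T: a = T/(0.85 f'_c b) = 703500/(0.85 × 54.7 × 255) = 59.34 mm.
M_n = T(d − a/2) = 703.5 kN × (310 − 29.67) mm = 197.21 kN·m.

M_n ≈ 197 kN·m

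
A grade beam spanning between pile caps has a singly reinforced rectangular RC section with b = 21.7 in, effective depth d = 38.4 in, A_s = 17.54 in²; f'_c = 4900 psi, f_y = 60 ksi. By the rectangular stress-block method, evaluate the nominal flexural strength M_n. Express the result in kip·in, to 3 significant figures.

T = A_s f_y = 17.54 × 60 = 1052.4 kips.
a = T/(0.85 f'_c b) = 1052.4/(0.85 × 4.9 × 21.7) = 11.644 in.
M_n = T(d − a/2) = 1052.4 × (38.4 − 5.822) = 34285.1 kip·in.

M_n ≈ 34300 kip·in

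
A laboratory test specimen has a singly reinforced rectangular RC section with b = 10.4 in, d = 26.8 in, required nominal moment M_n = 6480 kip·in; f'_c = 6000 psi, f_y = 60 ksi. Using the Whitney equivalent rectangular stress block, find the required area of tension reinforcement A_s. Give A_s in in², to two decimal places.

From M_n = 0.85 f'_c a b (d − a/2):
a = d − √(d² − 2M_n/(0.85 f'_c b)) = 26.8 − √(26.8² − 2 × 6480/(0.85 × 6 × 10.4)) = 5.031 in.
A_s = 0.85 f'_c a b / f_y = 0.85 × 6 × 5.031 × 10.4 / 60 = 4.447 in².

A_s ≈ 4.45 in²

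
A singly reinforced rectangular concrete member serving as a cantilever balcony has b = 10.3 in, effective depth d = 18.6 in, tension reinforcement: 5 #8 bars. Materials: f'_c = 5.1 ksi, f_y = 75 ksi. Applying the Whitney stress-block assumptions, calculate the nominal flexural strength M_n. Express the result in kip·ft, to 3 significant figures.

M_n ≈ 377 kip·ft

A_s = 5 × 0.79 = 3.95 in².
T = A_s f_y = 3.95 × 75 = 296.25 kips.
a = T/(0.85 f'_c b) = 296.25/(0.85 × 5.1 × 10.3) = 6.635 in.
M_n = T(d − a/2) = 296.25 × (18.6 − 3.3175) = 4527.4 kip·in = 4527.4/12 = 377.28 kip·ft.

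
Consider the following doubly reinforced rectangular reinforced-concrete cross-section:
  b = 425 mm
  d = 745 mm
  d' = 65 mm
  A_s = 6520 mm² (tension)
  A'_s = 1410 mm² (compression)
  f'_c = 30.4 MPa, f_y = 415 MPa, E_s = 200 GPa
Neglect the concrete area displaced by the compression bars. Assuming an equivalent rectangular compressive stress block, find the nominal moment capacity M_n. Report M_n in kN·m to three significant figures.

M_n ≈ 1770 kN·m

Assume both tension and compression steel yield.
Net tension couple steel: A_s − A'_s = 5110 mm².
a = (A_s − A'_s) f_y / (0.85 f'_c b) = 2120650/(0.85 × 30.4 × 425) = 193.10 mm.
c = a/β₁ = 193.10/0.833 = 231.81 mm; ε'_s = 0.003(c − d')/c = 0.0022 ≥ f_y/E_s = 0.0021, so compression steel does yield.
M_n = (A_s − A'_s) f_y (d − a/2) + A'_s f_y (d − d') = [2120650 × (745 − 96.55) + 585150 × (745 − 65)] × 10⁻⁶ = 1375.14 + 397.90 = 1773.04 kN·m.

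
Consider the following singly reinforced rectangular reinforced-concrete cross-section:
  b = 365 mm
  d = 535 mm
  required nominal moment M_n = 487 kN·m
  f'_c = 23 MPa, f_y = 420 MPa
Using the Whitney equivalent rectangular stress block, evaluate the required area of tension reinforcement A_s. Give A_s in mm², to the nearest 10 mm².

A_s ≈ 2520 mm²

With M_n = 0.85 f'_c a b (d − a/2), solve the quadratic for a:
a = d − √(d² − 2M_n/(0.85 f'_c b)) = 535 − √(535² − 2 × 487×10⁶/(0.85 × 23 × 365)) = 148.05 mm.
A_s = 0.85 f'_c a b / f_y = 0.85 × 23 × 148.05 × 365 / 420 = 2515.4 mm².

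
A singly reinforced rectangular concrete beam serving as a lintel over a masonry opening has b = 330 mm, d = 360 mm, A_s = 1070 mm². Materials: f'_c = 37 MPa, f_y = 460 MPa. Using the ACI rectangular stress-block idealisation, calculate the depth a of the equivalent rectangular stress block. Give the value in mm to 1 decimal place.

a ≈ 47.4 mm

T = A_s f_y = 1070 × 460 = 492200 N = 492.2 kN.
Setting C = 0.85 f'_c a b equal to T: a = 492200/(0.85 × 37 × 330) = 47.4 mm.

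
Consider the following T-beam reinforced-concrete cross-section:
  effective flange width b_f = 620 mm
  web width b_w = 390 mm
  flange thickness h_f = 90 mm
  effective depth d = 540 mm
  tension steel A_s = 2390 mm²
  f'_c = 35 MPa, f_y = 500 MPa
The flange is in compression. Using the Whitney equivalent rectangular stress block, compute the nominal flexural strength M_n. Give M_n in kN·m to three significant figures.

M_n ≈ 607 kN·m

Tension: T = A_s f_y = 2390 × 500 = 1195000 N.
Try a within the flange: a = T/(0.85 f'_c b_f) = 1195000/(0.85 × 35 × 620) = 64.79 mm.
Since a = 64.79 ≤ h_f = 90 mm, the stress block lies entirely in the flange; analyse as a rectangular beam of width b_f.
M_n = T(d − a/2) = 1195000 × (540 − 32.395) = 606.59 × 10⁶ N·mm.
M_n = 606.59 kN·m.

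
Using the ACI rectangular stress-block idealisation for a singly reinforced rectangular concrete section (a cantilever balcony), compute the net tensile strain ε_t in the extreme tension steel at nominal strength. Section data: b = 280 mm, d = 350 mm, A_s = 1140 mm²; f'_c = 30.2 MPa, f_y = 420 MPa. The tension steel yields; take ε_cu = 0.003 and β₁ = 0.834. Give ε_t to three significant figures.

a = A_s f_y/(0.85 f'_c b) = 66.61 mm.
β₁ = 0.834, so c = a/β₁ = 66.61/0.834 = 79.87 mm.
From the linear strain diagram with ε_cu = 0.003: ε_t = 0.003 (d − c)/c = 0.003 × (350 − 79.87)/79.87 = 0.0101.
Since ε_t ≥ 0.005, the section is tension-controlled.

ε_t ≈ 0.0101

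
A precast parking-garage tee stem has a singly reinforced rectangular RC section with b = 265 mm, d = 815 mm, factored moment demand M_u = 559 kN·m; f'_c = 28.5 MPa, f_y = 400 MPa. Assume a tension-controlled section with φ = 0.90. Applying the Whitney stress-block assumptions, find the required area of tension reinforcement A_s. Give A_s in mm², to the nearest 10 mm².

A_s ≈ 2070 mm²

M_n = M_u/φ = 559/0.90 = 621.111 kN·m.
With M_n = 0.85 f'_c a b (d − a/2), solve the quadratic for a:
a = d − √(d² − 2M_n/(0.85 f'_c b)) = 815 − √(815² − 2 × 621.111×10⁶/(0.85 × 28.5 × 265)) = 128.91 mm.
A_s = 0.85 f'_c a b / f_y = 0.85 × 28.5 × 128.91 × 265 / 400 = 2068.9 mm².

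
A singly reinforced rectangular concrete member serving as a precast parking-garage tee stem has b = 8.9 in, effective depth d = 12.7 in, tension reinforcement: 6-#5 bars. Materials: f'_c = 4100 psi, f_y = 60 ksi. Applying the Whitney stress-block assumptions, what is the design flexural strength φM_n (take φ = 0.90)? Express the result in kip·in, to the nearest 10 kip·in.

φM_n ≈ 1090 kip·in

A_s = 6 × 0.31 = 1.86 in².
T = A_s f_y = 1.86 × 60 = 111.6 kips.
a = T/(0.85 f'_c b) = 111.6/(0.85 × 4.1 × 8.9) = 3.598 in.
M_n = T(d − a/2) = 111.6 × (12.7 − 1.799) = 1216.6 kip·in.
φM_n = 0.90 × 1216.6 = 1094.9 kip·in.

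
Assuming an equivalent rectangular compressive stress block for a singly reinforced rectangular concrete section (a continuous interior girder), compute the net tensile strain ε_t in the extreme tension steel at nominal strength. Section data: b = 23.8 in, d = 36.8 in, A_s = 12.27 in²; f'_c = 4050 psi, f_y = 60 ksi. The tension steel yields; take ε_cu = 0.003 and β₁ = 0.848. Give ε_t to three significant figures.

ε_t ≈ 0.00742

a = A_s f_y/(0.85 f'_c b) = 8.986 in.
β₁ = 0.848, so c = a/β₁ = 8.986/0.848 = 10.597 in.
From the linear strain diagram with ε_cu = 0.003: ε_t = 0.003 (d − c)/c = 0.003 × (36.8 − 10.597)/10.597 = 0.00742.
Since ε_t ≥ 0.005, the section is tension-controlled.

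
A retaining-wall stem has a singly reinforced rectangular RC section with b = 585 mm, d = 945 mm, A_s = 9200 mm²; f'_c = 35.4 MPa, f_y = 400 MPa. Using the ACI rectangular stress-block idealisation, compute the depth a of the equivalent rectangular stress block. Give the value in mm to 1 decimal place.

a ≈ 209.1 mm

T = A_s f_y = 9200 × 400 = 3680000 N = 3680 kN.
Setting C = 0.85 f'_c a b equal to T: a = 3680000/(0.85 × 35.4 × 585) = 209.1 mm.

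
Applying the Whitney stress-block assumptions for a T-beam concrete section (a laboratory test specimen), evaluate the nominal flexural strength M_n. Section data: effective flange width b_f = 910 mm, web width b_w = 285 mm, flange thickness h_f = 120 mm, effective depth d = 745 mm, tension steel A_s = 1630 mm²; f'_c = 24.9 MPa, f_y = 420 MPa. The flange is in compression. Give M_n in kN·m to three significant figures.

Tension: T = A_s f_y = 1630 × 420 = 684600 N.
Try a within the flange: a = T/(0.85 f'_c b_f) = 684600/(0.85 × 24.9 × 910) = 35.54 mm.
Since a = 35.54 ≤ h_f = 120 mm, the stress block lies entirely in the flange; analyse as a rectangular beam of width b_f.
M_n = T(d − a/2) = 684600 × (745 − 17.77) = 497.86 × 10⁶ N·mm.
M_n = 497.86 kN·m.

M_n ≈ 498 kN·m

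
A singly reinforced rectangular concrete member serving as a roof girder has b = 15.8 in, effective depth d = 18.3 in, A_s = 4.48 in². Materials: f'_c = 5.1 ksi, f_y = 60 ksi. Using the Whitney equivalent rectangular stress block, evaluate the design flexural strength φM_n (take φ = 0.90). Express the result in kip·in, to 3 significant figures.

T = A_s f_y = 4.48 × 60 = 268.8 kips.
a = T/(0.85 f'_c b) = 268.8/(0.85 × 5.1 × 15.8) = 3.924 in.
M_n = T(d − a/2) = 268.8 × (18.3 − 1.962) = 4391.7 kip·in.
φM_n = 0.90 × 4391.7 = 3952.5 kip·in.

φM_n ≈ 3950 kip·in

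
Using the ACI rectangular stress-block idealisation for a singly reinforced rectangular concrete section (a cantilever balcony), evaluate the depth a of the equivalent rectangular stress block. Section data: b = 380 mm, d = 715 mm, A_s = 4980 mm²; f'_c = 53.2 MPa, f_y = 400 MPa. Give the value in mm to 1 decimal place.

a ≈ 115.9 mm

T = A_s f_y = 4980 × 400 = 1992000 N = 1992 kN.
Setting C = 0.85 f'_c a b equal to T: a = 1992000/(0.85 × 53.2 × 380) = 115.9 mm.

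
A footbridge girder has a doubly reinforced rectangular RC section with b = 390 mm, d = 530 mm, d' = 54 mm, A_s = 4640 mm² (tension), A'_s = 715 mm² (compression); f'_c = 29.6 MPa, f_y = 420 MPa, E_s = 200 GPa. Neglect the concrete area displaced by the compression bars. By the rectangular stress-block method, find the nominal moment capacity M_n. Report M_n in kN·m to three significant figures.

Assume both tension and compression steel yield.
Net tension couple steel: A_s − A'_s = 3925 mm².
a = (A_s − A'_s) f_y / (0.85 f'_c b) = 1648500/(0.85 × 29.6 × 390) = 168.00 mm.
c = a/β₁ = 168.00/0.839 = 200.24 mm; ε'_s = 0.003(c − d')/c = 0.0022 ≥ f_y/E_s = 0.0021, so compression steel does yield.
M_n = (A_s − A'_s) f_y (d − a/2) + A'_s f_y (d − d') = [1648500 × (530 − 84) + 300300 × (530 − 54)] × 10⁻⁶ = 735.23 + 142.94 = 878.17 kN·m.

M_n ≈ 878 kN·m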